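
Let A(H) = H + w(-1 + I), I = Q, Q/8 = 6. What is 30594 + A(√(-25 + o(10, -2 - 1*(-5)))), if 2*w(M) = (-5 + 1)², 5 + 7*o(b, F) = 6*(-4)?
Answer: 30602 + 2*I*√357/7 ≈ 30602.0 + 5.3984*I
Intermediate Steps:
Q = 48 (Q = 8*6 = 48)
o(b, F) = -29/7 (o(b, F) = -5/7 + (6*(-4))/7 = -5/7 + (⅐)*(-24) = -5/7 - 24/7 = -29/7)
I = 48
w(M) = 8 (w(M) = (-5 + 1)²/2 = (½)*(-4)² = (½)*16 = 8)
A(H) = 8 + H (A(H) = H + 8 = 8 + H)
30594 + A(√(-25 + o(10, -2 - 1*(-5)))) = 30594 + (8 + √(-25 - 29/7)) = 30594 + (8 + √(-204/7)) = 30594 + (8 + 2*I*√357/7) = 30602 + 2*I*√357/7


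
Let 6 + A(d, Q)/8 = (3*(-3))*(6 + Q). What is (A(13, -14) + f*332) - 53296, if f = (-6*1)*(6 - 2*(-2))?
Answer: -72688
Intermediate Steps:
A(d, Q) = -480 - 72*Q (A(d, Q) = -48 + 8*((3*(-3))*(6 + Q)) = -48 + 8*(-9*(6 + Q)) = -48 + 8*(-54 - 9*Q) = -48 + (-432 - 72*Q) = -480 - 72*Q)
f = -60 (f = -6*(6 + 4) = -6*10 = -60)
(A(13, -14) + f*332) - 53296 = ((-480 - 72*(-14)) - 60*332) - 53296 = ((-480 + 1008) - 19920) - 53296 = (528 - 19920) - 53296 = -19392 - 53296 = -72688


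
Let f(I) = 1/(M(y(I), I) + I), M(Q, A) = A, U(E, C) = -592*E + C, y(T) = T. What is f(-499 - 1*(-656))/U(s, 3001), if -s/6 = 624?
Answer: 1/696906986 ≈ 1.4349e-9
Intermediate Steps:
s = -3744 (s = -6*624 = -3744)
U(E, C) = C - 592*E
f(I) = 1/(2*I) (f(I) = 1/(I + I) = 1/(2*I))
f(-499 - 1*(-656))/U(s, 3001) = (1/(2*(-499 - 1*(-656))))/(3001 - 592*(-3744)) = (1/(2*(-499 + 656)))/(3001 + 2216448) = ((½)/157)/2219449 = ((½)*(1/157))*(1/2219449) = (1/314)*(1/2219449) = 1/696906986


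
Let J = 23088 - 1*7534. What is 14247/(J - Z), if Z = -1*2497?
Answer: 4749/6017 ≈ 0.78926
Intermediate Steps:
Z = -2497
J = 15554 (J = 23088 - 7534 = 15554)
14247/(J - Z) = 14247/(15554 - 1*(-2497)) = 14247/(15554 + 2497) = 14247/18051 = 14247*(1/18051) = 4749/6017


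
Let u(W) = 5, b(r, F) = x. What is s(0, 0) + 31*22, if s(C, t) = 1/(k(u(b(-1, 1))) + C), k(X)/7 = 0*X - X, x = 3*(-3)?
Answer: 23869/35 ≈ 681.97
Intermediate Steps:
x = -9
b(r, F) = -9
k(X) = -7*X (k(X) = 7*(0*X - X) = 7*(0 - X) = 7*(-X) = -7*X)
s(C, t) = 1/(-35 + C) (s(C, t) = 1/(-7*5 + C) = 1/(-35 + C))
s(0, 0) + 31*22 = 1/(-35 + 0) + 31*22 = 1/(-35) + 682 = -1/35 + 682 = 23869/35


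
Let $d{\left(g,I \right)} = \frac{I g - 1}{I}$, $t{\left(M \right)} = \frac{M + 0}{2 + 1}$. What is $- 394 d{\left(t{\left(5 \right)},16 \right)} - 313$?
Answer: $- \frac{22681}{24} \approx -945.04$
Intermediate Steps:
$t{\left(M \right)} = \frac{M}{3}$
$d{\left(g,I \right)} = \frac{-1 + I g}{I}$
$- 394 d{\left(t{\left(5 \right)},16 \right)} - 313 = - 394 \left(\frac{1}{3} \cdot 5 - \frac{1}{16}\right) - 313 = - 394 \left(\frac{5}{3} - \frac{1}{16}\right) - 313 = \left(-394\right) \frac{77}{48} - 313 = - \frac{15169}{24} - 313 = - \frac{22681}{24}$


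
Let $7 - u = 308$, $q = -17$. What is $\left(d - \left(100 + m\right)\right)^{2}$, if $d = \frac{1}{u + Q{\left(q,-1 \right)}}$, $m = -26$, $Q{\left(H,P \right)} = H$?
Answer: $\frac{553802089}{101124} \approx 5476.5$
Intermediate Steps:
$u = -301$ ($u = 7 - 308 = -301$)
$d = - \frac{1}{318}$ ($d = \frac{1}{-301 - 17} = \frac{1}{-318} = - \frac{1}{318} \approx -0.0031447$)
$\left(d - \left(100 + m\right)\right)^{2} = \left(- \frac{1}{318} - 74\right)^{2} = \left(- \frac{23533}{318}\right)^{2} = \frac{553802089}{101124}$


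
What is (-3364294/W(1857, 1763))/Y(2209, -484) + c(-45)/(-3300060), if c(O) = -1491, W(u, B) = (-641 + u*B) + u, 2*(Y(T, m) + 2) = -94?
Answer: 3780549366651/176531476904860 ≈ 0.021416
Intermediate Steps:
Y(T, m) = -49 (Y(T, m) = -2 + (½)*(-94) = -2 - 47 = -49)
W(u, B) = -641 + u + B*u (W(u, B) = (-641 + B*u) + u = -641 + u + B*u)
(-3364294/W(1857, 1763))/Y(2209, -484) + c(-45)/(-3300060) = -3364294/(-641 + 1857 + 1763*1857)/(-49) - 1491/(-3300060) = -3364294/(-641 + 1857 + 3273891)*(-1/49) - 1491*(-1/3300060) = -3364294/3275107*(-1/49) + 497/1100020 = 3364294/160480243 + 497/1100020 = 3780549366651/176531476904860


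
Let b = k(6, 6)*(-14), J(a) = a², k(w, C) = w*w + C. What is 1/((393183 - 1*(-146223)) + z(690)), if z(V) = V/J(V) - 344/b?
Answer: 33810/18237336689 ≈ 1.8539e-6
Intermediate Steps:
k(w, C) = C + w² (k(w, C) = w² + C = C + w²)
b = -588 (b = (6 + 6²)*(-14) = (6 + 36)*(-14) = 42*(-14) = -588)
z(V) = 86/147 + 1/V (z(V) = V/(V²) - 344/(-588) = V/V² - 344*(-1/588) = 1/V + 86/147 = 86/147 + 1/V)
1/((393183 - 1*(-146223)) + z(690)) = 1/((393183 - 1*(-146223)) + (86/147 + 1/690)) = 1/((393183 + 146223) + (86/147 + 1/690)) = 1/(539406 + 19829/33810) = 1/(18237336689/33810) = 33810/18237336689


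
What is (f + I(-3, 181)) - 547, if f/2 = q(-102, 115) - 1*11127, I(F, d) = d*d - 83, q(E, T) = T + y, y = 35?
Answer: 10177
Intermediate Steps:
q(E, T) = 35 + T (q(E, T) = T + 35 = 35 + T)
I(F, d) = -83 + d**2 (I(F, d) = d**2 - 83 = -83 + d**2)
f = -21954 (f = 2*((35 + 115) - 1*11127) = 2*(150 - 11127) = 2*(-10977) = -21954)
(f + I(-3, 181)) - 547 = (-21954 + (-83 + 181**2)) - 547 = (-21954 + (-83 + 32761)) - 547 = (-21954 + 32678) - 547 = 10724 - 547 = 10177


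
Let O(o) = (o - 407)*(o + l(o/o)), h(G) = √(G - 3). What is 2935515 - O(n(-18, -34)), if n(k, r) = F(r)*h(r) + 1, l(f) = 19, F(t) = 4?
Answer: 2944227 + 1544*I*√37 ≈ 2.9442e+6 + 9391.8*I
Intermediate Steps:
h(G) = √(-3 + G)
n(k, r) = 1 + 4*√(-3 + r) (n(k, r) = 4*√(-3 + r) + 1 = 1 + 4*√(-3 + r))
O(o) = (-407 + o)*(19 + o) (O(o) = (o - 407)*(o + 19) = (-407 + o)*(19 + o))
2935515 - O(n(-18, -34)) = 2935515 - (-7733 + (1 + 4*√(-3 - 34))² - 388*(1 + 4*√(-3 - 34))) = 2935515 - (-7733 + (1 + 4*√(-37))² - 388*(1 + 4*√(-37))) = 2935515 - (-7733 + (1 + 4*(I*√37))² - 388*(1 + 4*(I*√37))) = 2935515 - (-7733 + (1 + 4*I*√37)² - 388*(1 + 4*I*√37)) = 2935515 - (-7733 + (1 + 4*I*√37)² + (-388 - 1552*I*√37)) = 2935515 - (-8121 + (1 + 4*I*√37)² - 1552*I*√37) = 2935515 + (8121 - (1 + 4*I*√37)² + 1552*I*√37) = 2943636 - (1 + 4*I*√37)² + 1552*I*√37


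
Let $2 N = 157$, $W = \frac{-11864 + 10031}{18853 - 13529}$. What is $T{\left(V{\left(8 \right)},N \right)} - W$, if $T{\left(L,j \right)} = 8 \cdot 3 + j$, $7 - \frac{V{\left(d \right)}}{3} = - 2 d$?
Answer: $\frac{547543}{5324} \approx 102.84$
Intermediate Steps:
$W = - \frac{1833}{5324} \approx -0.34429$
$V{\left(d \right)} = 21 + 6 d$ ($V{\left(d \right)} = 21 - 3 \left(- 2 d\right) = 21 + 6 d$)
$N = \frac{157}{2}$ ($N = \frac{1}{2} \cdot 157 = \frac{157}{2} \approx 78.5$)
$T{\left(L,j \right)} = 24 + j$
$T{\left(V{\left(8 \right)},N \right)} - W = \left(24 + \frac{157}{2}\right) - - \frac{1833}{5324} = \frac{205}{2} + \frac{1833}{5324} = \frac{547543}{5324}$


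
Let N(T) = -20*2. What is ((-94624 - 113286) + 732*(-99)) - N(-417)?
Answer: -280338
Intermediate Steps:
N(T) = -40
((-94624 - 113286) + 732*(-99)) - N(-417) = ((-94624 - 113286) + 732*(-99)) - 1*(-40) = (-207910 - 72468) + 40 = -280378 + 40 = -280338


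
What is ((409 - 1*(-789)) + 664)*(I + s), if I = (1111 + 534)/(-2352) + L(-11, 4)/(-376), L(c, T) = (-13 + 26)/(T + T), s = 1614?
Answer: 13553856967/4512 ≈ 3.0040e+6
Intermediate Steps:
L(c, T) = 13/(2*T) (L(c, T) = 13/((2*T)) = 13*(1/(2*T)) = 13/(2*T))
I = -44453/63168 (I = (1111 + 534)/(-2352) + ((13/2)/4)/(-376) = 1645*(-1/2352) + ((13/2)*(¼))*(-1/376) = -235/336 + (13/8)*(-1/376) = -235/336 - 13/3008 = -44453/63168 ≈ -0.70373)
((409 - 1*(-789)) + 664)*(I + s) = ((409 - 1*(-789)) + 664)*(-44453/63168 + 1614) = ((409 + 789) + 664)*(101908699/63168) = (1198 + 664)*(101908699/63168) = 1862*(101908699/63168) = 13553856967/4512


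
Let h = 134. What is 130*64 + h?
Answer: 8454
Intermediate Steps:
130*64 + h = 130*64 + 134 = 8320 + 134 = 8454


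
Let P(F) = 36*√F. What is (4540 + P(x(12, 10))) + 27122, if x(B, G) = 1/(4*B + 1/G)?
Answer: 31662 + 36*√4810/481 ≈ 31667.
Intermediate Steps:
x(B, G) = 1/(1/G + 4*B)
(4540 + P(x(12, 10))) + 27122 = (4540 + 36*√(10/(1 + 4*12*10))) + 27122 = (4540 + 36*√(10/(1 + 480))) + 27122 = (4540 + 36*√(10/481)) + 27122 = (4540 + 36*(√4810/481)) + 27122 = (4540 + 36*√4810/481) + 27122 = 31662 + 36*√4810/481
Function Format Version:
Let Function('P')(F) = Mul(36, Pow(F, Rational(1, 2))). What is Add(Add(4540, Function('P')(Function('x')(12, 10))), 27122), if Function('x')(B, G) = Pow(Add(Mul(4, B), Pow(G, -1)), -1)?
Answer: Add(31662, Mul(Rational(36, 481), Pow(4810, Rational(1, 2)))) ≈ 31667.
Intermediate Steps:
Function('x')(B, G) = Pow(Add(Pow(G, -1), Mul(4, B)), -1)
Add(Add(4540, Function('P')(Function('x')(12, 10))), 27122) = Add(Add(4540, Mul(36, Pow(Mul(10, Pow(Add(1, Mul(4, 12, 10)), -1)), Rational(1, 2)))), 27122) = Add(Add(4540, Mul(36, Pow(Mul(10, Pow(Add(1, 480), -1)), Rational(1, 2)))), 27122) = Add(Add(4540, Mul(36, Pow(Mul(10, Pow(481, -1)), Rational(1, 2)))), 27122) = Add(Add(4540, Mul(36, Pow(Mul(10, Rational(1, 481)), Rational(1, 2)))), 27122) = Add(Add(4540, Mul(36, Pow(Rational(10, 481), Rational(1, 2)))), 27122) = Add(Add(4540, Mul(36, Mul(Rational(1, 481), Pow(4810, Rational(1, 2))))), 27122) = Add(Add(4540, Mul(Rational(36, 481), Pow(4810, Rational(1, 2)))), 27122) = Add(31662, Mul(Rational(36, 481), Pow(4810, Rational(1, 2))))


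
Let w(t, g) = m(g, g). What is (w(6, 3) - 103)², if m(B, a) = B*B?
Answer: 8836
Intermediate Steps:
m(B, a) = B²
w(t, g) = g²
(w(6, 3) - 103)² = (3² - 103)² = (9 - 103)² = (-94)² = 8836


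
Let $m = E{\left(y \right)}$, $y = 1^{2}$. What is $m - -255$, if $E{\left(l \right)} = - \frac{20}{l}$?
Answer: $235$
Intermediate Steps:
$y = 1$
$m = -20$ ($m = - \frac{20}{1} = \left(-20\right) 1 = -20$)
$m - -255 = -20 - -255 = -20 + 255 = 235$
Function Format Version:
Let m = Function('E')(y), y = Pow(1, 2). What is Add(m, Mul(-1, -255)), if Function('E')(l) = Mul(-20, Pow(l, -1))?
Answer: 235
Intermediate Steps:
y = 1
m = -20 (m = Mul(-20, Pow(1, -1)) = Mul(-20, 1) = -20)
Add(m, Mul(-1, -255)) = Add(-20, Mul(-1, -255)) = Add(-20, 255) = 235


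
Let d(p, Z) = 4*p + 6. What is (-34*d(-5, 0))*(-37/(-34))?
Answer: 518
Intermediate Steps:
d(p, Z) = 6 + 4*p
(-34*d(-5, 0))*(-37/(-34)) = (-34*(6 + 4*(-5)))*(-37/(-34)) = (-34*(6 - 20))*(-37*(-1/34)) = -34*(-14)*(37/34) = 476*(37/34) = 518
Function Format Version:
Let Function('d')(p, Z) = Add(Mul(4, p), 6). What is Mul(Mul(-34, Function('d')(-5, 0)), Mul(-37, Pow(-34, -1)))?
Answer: 518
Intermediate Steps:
Function('d')(p, Z) = Add(6, Mul(4, p))
Mul(Mul(-34, Function('d')(-5, 0)), Mul(-37, Pow(-34, -1))) = Mul(Mul(-34, Add(6, Mul(4, -5))), Mul(-37, Pow(-34, -1))) = Mul(Mul(-34, Add(6, -20)), Mul(-37, Rational(-1, 34))) = Mul(Mul(-34, -14), Rational(37, 34)) = Mul(476, Rational(37, 34)) = 518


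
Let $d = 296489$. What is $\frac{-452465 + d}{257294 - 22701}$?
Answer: $- \frac{155976}{234593} \approx -0.66488$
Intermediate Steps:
$\frac{-452465 + d}{257294 - 22701} = \frac{-452465 + 296489}{257294 - 22701} = - \frac{155976}{234593}$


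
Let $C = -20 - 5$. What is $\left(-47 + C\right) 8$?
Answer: $-576$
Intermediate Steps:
$C = -25$ ($C = -20 - 5 = -25$)
$\left(-47 + C\right) 8 = \left(-47 - 25\right) 8 = \left(-72\right) 8 = -576$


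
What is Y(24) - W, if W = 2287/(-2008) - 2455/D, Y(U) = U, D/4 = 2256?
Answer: 57556517/2265024 ≈ 25.411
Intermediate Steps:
D = 9024 (D = 4*2256 = 9024)
W = -3195941/2265024 (W = 2287/(-2008) - 2455/9024 = 2287*(-1/2008) - 2455*1/9024 = -2287/2008 - 2455/9024 = -3195941/2265024 ≈ -1.4110)
Y(24) - W = 24 - 1*(-3195941/2265024) = 24 + 3195941/2265024 = 57556517/2265024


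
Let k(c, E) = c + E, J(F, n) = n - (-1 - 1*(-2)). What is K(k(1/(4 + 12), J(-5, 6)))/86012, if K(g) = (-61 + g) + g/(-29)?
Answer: -6509/9977392 ≈ -0.00065237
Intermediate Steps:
J(F, n) = -1 + n (J(F, n) = n - (-1 + 2) = n - 1*1 = n - 1 = -1 + n)
k(c, E) = E + c
K(g) = -61 + 28*g/29 (K(g) = (-61 + g) + g*(-1/29) = (-61 + g) - g/29 = -61 + 28*g/29)
K(k(1/(4 + 12), J(-5, 6)))/86012 = (-61 + 28*((-1 + 6) + 1/(4 + 12))/29)/86012 = (-61 + 28*(5 + 1/16)/29)*(1/86012) = (-61 + (28/29)*(81/16))*(1/86012) = (-61 + 567/116)*(1/86012) = -6509/116*1/86012 = -6509/9977392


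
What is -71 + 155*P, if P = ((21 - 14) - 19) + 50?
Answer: 5819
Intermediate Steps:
P = 38 (P = (7 - 19) + 50 = -12 + 50 = 38)
-71 + 155*P = -71 + 155*38 = -71 + 5890 = 5819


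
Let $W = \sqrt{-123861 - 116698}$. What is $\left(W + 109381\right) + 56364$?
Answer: $165745 + i \sqrt{240559} \approx 1.6575 \cdot 10^{5} + 490.47 i$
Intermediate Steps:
$W = i \sqrt{240559}$ ($W = \sqrt{-240559} = i \sqrt{240559} \approx 490.47 i$)
$\left(W + 109381\right) + 56364 = \left(i \sqrt{240559} + 109381\right) + 56364 = \left(109381 + i \sqrt{240559}\right) + 56364 = 165745 + i \sqrt{240559}$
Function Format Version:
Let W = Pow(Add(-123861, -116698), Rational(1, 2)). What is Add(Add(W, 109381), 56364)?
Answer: Add(165745, Mul(I, Pow(240559, Rational(1, 2)))) ≈ Add(1.6575e+5, Mul(490.47, I))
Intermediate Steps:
W = Mul(I, Pow(240559, Rational(1, 2))) (W = Pow(-240559, Rational(1, 2)) = Mul(I, Pow(240559, Rational(1, 2))) ≈ Mul(490.47, I))
Add(Add(W, 109381), 56364) = Add(Add(Mul(I, Pow(240559, Rational(1, 2))), 109381), 56364) = Add(Add(109381, Mul(I, Pow(240559, Rational(1, 2)))), 56364) = Add(165745, Mul(I, Pow(240559, Rational(1, 2))))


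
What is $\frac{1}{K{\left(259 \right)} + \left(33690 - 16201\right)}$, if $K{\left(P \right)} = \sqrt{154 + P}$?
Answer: $\frac{17489}{305864708} - \frac{\sqrt{413}}{305864708} \approx 5.7112 \cdot 10^{-5}$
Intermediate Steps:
$\frac{1}{K{\left(259 \right)} + \left(33690 - 16201\right)} = \frac{1}{\sqrt{154 + 259} + \left(33690 - 16201\right)} = \frac{1}{\sqrt{413} + 17489} = \frac{1}{17489 + \sqrt{413}}$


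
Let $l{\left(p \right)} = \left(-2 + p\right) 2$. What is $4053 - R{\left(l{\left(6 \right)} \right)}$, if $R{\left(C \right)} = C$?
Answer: $4045$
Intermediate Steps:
$l{\left(p \right)} = -4 + 2 p$
$4053 - R{\left(l{\left(6 \right)} \right)} = 4053 - \left(-4 + 2 \cdot 6\right) = 4053 - \left(-4 + 12\right) = 4053 - 8 = 4045$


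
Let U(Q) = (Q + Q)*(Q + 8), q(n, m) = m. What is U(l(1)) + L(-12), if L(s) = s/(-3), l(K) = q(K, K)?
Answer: 22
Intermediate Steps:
l(K) = K
U(Q) = 2*Q*(8 + Q) (U(Q) = (2*Q)*(8 + Q) = 2*Q*(8 + Q))
L(s) = -s/3 (L(s) = s*(-⅓) = -s/3)
U(l(1)) + L(-12) = 2*1*(8 + 1) - ⅓*(-12) = 2*1*9 + 4 = 18 + 4 = 22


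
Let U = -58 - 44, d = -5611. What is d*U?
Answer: 572322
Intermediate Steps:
U = -102
d*U = -5611*(-102) = 572322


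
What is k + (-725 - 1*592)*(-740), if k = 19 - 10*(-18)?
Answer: 974779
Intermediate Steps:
k = 199 (k = 19 + 180 = 199)
k + (-725 - 1*592)*(-740) = 199 + (-725 - 1*592)*(-740) = 199 + (-725 - 592)*(-740) = 199 - 1317*(-740) = 199 + 974580 = 974779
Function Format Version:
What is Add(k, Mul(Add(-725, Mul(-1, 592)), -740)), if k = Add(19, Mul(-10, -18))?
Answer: 974779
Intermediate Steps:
k = 199 (k = Add(19, 180) = 199)
Add(k, Mul(Add(-725, Mul(-1, 592)), -740)) = Add(199, Mul(Add(-725, Mul(-1, 592)), -740)) = Add(199, Mul(Add(-725, -592), -740)) = Add(199, Mul(-1317, -740)) = Add(199, 974580) = 974779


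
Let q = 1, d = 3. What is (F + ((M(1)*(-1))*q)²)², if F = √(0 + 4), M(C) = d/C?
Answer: 121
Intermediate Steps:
M(C) = 3/C
F = 2 (F = √4 = 2)
(F + ((M(1)*(-1))*q)²)² = (2 + (((3/1)*(-1))*1)²)² = (2 + (((3*1)*(-1))*1)²)² = (2 + ((3*(-1))*1)²)² = (2 + (-3*1)²)² = (2 + (-3)²)² = (2 + 9)² = 11² = 121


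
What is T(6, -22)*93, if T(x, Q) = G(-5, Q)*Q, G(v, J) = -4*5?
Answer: 40920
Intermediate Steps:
G(v, J) = -20
T(x, Q) = -20*Q
T(6, -22)*93 = -20*(-22)*93 = 440*93 = 40920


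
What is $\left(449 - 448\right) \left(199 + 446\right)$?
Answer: $645$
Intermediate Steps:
$\left(449 - 448\right) \left(199 + 446\right) = 1 \cdot 645 = 645$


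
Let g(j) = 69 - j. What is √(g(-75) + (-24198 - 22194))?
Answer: 2*I*√11562 ≈ 215.05*I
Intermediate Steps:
√(g(-75) + (-24198 - 22194)) = √((69 - 1*(-75)) + (-24198 - 22194)) = √((69 + 75) - 46392) = √(144 - 46392) = √(-46248) = 2*I*√11562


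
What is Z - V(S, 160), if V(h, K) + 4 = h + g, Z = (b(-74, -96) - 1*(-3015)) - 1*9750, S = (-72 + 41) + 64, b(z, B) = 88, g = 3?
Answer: -6679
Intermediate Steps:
S = 33 (S = -31 + 64 = 33)
Z = -6647 (Z = (88 - 1*(-3015)) - 1*9750 = (88 + 3015) - 9750 = 3103 - 9750 = -6647)
V(h, K) = -1 + h (V(h, K) = -4 + (h + 3) = -4 + (3 + h) = -1 + h)
Z - V(S, 160) = -6647 - (-1 + 33) = -6647 - 1*32 = -6647 - 32 = -6679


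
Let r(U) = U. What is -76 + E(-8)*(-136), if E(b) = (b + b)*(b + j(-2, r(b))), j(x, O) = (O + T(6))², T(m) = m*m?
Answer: 1688500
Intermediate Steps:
T(m) = m²
j(x, O) = (36 + O)² (j(x, O) = (O + 6²)² = (O + 36)² = (36 + O)²)
E(b) = 2*b*(b + (36 + b)²) (E(b) = (b + b)*(b + (36 + b)²) = (2*b)*(b + (36 + b)²) = 2*b*(b + (36 + b)²))
-76 + E(-8)*(-136) = -76 + (2*(-8)*(-8 + (36 - 8)²))*(-136) = -76 + (2*(-8)*(-8 + 28²))*(-136) = -76 + (2*(-8)*(-8 + 784))*(-136) = -76 + (2*(-8)*776)*(-136) = -76 - 12416*(-136) = -76 + 1688576 = 1688500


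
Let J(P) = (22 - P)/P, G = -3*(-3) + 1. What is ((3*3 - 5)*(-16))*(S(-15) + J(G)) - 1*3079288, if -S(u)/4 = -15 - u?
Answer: -15396824/5 ≈ -3.0794e+6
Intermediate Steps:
G = 10 (G = 9 + 1 = 10)
J(P) = (22 - P)/P
S(u) = 60 + 4*u (S(u) = -4*(-15 - u) = 60 + 4*u)
((3*3 - 5)*(-16))*(S(-15) + J(G)) - 1*3079288 = ((3*3 - 5)*(-16))*((60 + 4*(-15)) + (22 - 1*10)/10) - 1*3079288 = ((9 - 5)*(-16))*((60 - 60) + (22 - 10)/10) - 3079288 = (4*(-16))*(0 + (⅒)*12) - 3079288 = -64*(0 + 6/5) - 3079288 = -64*6/5 - 3079288 = -384/5 - 3079288 = -15396824/5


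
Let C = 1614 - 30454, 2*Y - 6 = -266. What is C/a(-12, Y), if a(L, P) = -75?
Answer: 5768/15 ≈ 384.53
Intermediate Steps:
Y = -130 (Y = 3 + (½)*(-266) = 3 - 133 = -130)
C = -28840
C/a(-12, Y) = -28840/(-75) = -28840*(-1/75) = 5768/15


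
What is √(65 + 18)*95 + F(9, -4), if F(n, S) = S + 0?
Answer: -4 + 95*√83 ≈ 861.49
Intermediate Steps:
F(n, S) = S
√(65 + 18)*95 + F(9, -4) = √(65 + 18)*95 - 4 = √83*95 - 4 = 95*√83 - 4 = -4 + 95*√83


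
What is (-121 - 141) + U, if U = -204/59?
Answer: -15662/59 ≈ -265.46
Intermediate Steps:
U = -204/59 (U = -204*1/59 = -204/59 ≈ -3.4576)
(-121 - 141) + U = (-121 - 141) - 204/59 = -262 - 204/59 = -15662/59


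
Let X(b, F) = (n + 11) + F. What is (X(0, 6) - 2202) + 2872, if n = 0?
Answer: 687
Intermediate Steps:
X(b, F) = 11 + F (X(b, F) = (0 + 11) + F = 11 + F)
(X(0, 6) - 2202) + 2872 = ((11 + 6) - 2202) + 2872 = (17 - 2202) + 2872 = -2185 + 2872 = 687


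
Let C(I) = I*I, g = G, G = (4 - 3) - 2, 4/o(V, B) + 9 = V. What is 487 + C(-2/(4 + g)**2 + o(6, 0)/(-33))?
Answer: 58931/121 ≈ 487.03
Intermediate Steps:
o(V, B) = 4/(-9 + V)
G = -1 (G = 1 - 2 = -1)
g = -1
C(I) = I**2
487 + C(-2/(4 + g)**2 + o(6, 0)/(-33)) = 487 + (-2/(4 - 1)**2 + (4/(-9 + 6))/(-33))**2 = 487 + (-2/(3**2) + (4/(-3))*(-1/33))**2 = 487 + (-2/9 + (4*(-1/3))*(-1/33))**2 = 487 + (-2*1/9 - 4/3*(-1/33))**2 = 487 + (-2/9 + 4/99)**2 = 487 + (-2/11)**2 = 487 + 4/121 = 58931/121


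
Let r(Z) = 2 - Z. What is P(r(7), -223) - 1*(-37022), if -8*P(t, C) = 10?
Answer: 148083/4 ≈ 37021.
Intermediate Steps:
P(t, C) = -5/4 (P(t, C) = -⅛*10 = -5/4)
P(r(7), -223) - 1*(-37022) = -5/4 - 1*(-37022) = -5/4 + 37022 = 148083/4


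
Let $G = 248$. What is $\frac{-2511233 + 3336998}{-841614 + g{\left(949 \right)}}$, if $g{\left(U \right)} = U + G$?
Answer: $- \frac{275255}{280139} \approx -0.98257$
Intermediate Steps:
$g{\left(U \right)} = 248 + U$ ($g{\left(U \right)} = U + 248 = 248 + U$)
$\frac{-2511233 + 3336998}{-841614 + g{\left(949 \right)}} = \frac{-2511233 + 3336998}{-841614 + \left(248 + 949\right)} = \frac{825765}{-841614 + 1197} = \frac{825765}{-840417} = 825765 \left(- \frac{1}{840417}\right) = - \frac{275255}{280139}$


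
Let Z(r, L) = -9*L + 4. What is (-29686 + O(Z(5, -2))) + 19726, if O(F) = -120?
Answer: -10080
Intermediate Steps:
Z(r, L) = 4 - 9*L
(-29686 + O(Z(5, -2))) + 19726 = (-29686 - 120) + 19726 = -29806 + 19726 = -10080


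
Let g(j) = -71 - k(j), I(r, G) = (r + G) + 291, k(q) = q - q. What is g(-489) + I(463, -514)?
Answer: 169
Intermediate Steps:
k(q) = 0
I(r, G) = 291 + G + r (I(r, G) = (G + r) + 291 = 291 + G + r)
g(j) = -71 (g(j) = -71 - 1*0 = -71 + 0 = -71)
g(-489) + I(463, -514) = -71 + (291 - 514 + 463) = -71 + 240 = 169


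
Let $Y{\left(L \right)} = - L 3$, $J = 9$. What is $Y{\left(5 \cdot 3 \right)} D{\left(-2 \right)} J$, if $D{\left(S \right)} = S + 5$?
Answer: $-1215$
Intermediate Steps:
$D{\left(S \right)} = 5 + S$
$Y{\left(L \right)} = - 3 L$
$Y{\left(5 \cdot 3 \right)} D{\left(-2 \right)} J = - 3 \cdot 5 \cdot 3 \left(5 - 2\right) 9 = \left(-3\right) 15 \cdot 3 \cdot 9 = \left(-45\right) 3 \cdot 9 = \left(-135\right) 9 = -1215$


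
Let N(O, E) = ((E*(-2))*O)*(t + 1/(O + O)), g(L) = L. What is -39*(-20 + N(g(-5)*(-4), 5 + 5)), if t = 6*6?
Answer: 562770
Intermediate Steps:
t = 36
N(O, E) = -2*E*O*(36 + 1/(2*O)) (N(O, E) = ((E*(-2))*O)*(36 + 1/(O + O)) = ((-2*E)*O)*(36 + 1/(2*O)) = (-2*E*O)*(36 + 1/(2*O)) = -2*E*O*(36 + 1/(2*O)))
-39*(-20 + N(g(-5)*(-4), 5 + 5)) = -39*(-20 - (5 + 5)*(1 + 72*(-5*(-4)))) = -39*(-20 - 1*10*(1 + 72*20)) = -39*(-20 - 1*10*(1 + 1440)) = -39*(-20 - 1*10*1441) = -39*(-20 - 14410) = -39*(-14430) = 562770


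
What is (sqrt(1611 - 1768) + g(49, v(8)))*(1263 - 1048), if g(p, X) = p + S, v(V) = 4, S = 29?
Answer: 16770 + 215*I*sqrt(157) ≈ 16770.0 + 2693.9*I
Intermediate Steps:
g(p, X) = 29 + p (g(p, X) = p + 29 = 29 + p)
(sqrt(1611 - 1768) + g(49, v(8)))*(1263 - 1048) = (sqrt(1611 - 1768) + (29 + 49))*(1263 - 1048) = (sqrt(-157) + 78)*215 = (I*sqrt(157) + 78)*215 = (78 + I*sqrt(157))*215 = 16770 + 215*I*sqrt(157)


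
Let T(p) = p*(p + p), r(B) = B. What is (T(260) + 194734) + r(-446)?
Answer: 329488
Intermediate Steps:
T(p) = 2*p² (T(p) = p*(2*p) = 2*p²)
(T(260) + 194734) + r(-446) = (2*260² + 194734) - 446 = (2*67600 + 194734) - 446 = (135200 + 194734) - 446 = 329934 - 446 = 329488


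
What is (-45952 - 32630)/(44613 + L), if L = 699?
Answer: -13097/7552 ≈ -1.7342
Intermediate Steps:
(-45952 - 32630)/(44613 + L) = (-45952 - 32630)/(44613 + 699) = -78582/45312 = -78582*1/45312 = -13097/7552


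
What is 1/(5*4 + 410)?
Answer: 1/430 ≈ 0.0023256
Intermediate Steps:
1/(5*4 + 410) = 1/(20 + 410) = 1/430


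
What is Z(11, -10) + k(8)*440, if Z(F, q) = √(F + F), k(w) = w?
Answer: 3520 + √22 ≈ 3524.7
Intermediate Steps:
Z(F, q) = √2*√F (Z(F, q) = √(2*F) = √2*√F)
Z(11, -10) + k(8)*440 = √2*√11 + 8*440 = √22 + 3520 = 3520 + √22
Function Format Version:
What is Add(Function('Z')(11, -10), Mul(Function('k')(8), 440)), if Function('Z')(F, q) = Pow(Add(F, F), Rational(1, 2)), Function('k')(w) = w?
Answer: Add(3520, Pow(22, Rational(1, 2))) ≈ 3524.7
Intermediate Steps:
Function('Z')(F, q) = Mul(Pow(2, Rational(1, 2)), Pow(F, Rational(1, 2))) (Function('Z')(F, q) = Pow(Mul(2, F), Rational(1, 2)) = Mul(Pow(2, Rational(1, 2)), Pow(F, Rational(1, 2))))
Add(Function('Z')(11, -10), Mul(Function('k')(8), 440)) = Add(Mul(Pow(2, Rational(1, 2)), Pow(11, Rational(1, 2))), Mul(8, 440)) = Add(Pow(22, Rational(1, 2)), 3520) = Add(3520, Pow(22, Rational(1, 2)))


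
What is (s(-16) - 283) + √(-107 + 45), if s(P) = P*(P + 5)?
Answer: -107 + I*√62 ≈ -107.0 + 7.874*I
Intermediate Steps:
s(P) = P*(5 + P)
(s(-16) - 283) + √(-107 + 45) = (-16*(5 - 16) - 283) + √(-107 + 45) = (-16*(-11) - 283) + √(-62) = (176 - 283) + I*√62 = -107 + I*√62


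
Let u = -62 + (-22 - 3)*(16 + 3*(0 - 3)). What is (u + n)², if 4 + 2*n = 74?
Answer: 40804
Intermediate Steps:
n = 35 (n = -2 + (½)*74 = -2 + 37 = 35)
u = -237 (u = -62 - 25*(16 + 3*(-3)) = -62 - 25*(16 - 9) = -62 - 25*7 = -62 - 175 = -237)
(u + n)² = (-237 + 35)² = (-202)² = 40804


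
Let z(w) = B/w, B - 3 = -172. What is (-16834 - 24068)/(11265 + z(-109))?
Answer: -2229159/614027 ≈ -3.6304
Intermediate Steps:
B = -169 (B = 3 - 172 = -169)
z(w) = -169/w
(-16834 - 24068)/(11265 + z(-109)) = (-16834 - 24068)/(11265 - 169/(-109)) = -40902/(11265 - 169*(-1/109)) = -40902/(11265 + 169/109) = -40902/1228054/109 = -40902*109/1228054 = -2229159/614027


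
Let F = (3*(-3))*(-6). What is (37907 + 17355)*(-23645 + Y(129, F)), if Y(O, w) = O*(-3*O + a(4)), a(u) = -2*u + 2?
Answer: -4108287604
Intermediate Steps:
a(u) = 2 - 2*u
F = 54 (F = -9*(-6) = 54)
Y(O, w) = O*(-6 - 3*O) (Y(O, w) = O*(-3*O + (2 - 2*4)) = O*(-3*O + (2 - 8)) = O*(-3*O - 6) = O*(-6 - 3*O))
(37907 + 17355)*(-23645 + Y(129, F)) = (37907 + 17355)*(-23645 - 3*129*(2 + 129)) = 55262*(-23645 - 3*129*131) = 55262*(-23645 - 50697) = 55262*(-74342) = -4108287604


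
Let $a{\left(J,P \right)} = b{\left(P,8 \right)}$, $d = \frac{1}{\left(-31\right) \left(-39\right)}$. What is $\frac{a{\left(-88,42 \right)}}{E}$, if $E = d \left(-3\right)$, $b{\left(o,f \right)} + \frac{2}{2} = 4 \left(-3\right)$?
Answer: $5239$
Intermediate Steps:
$d = \frac{1}{1209} \approx 0.00082713$
$b{\left(o,f \right)} = -13$ ($b{\left(o,f \right)} = -1 + 4 \left(-3\right) = -1 - 12 = -13$)
$a{\left(J,P \right)} = -13$
$E = - \frac{1}{403}$ ($E = \frac{1}{1209} \left(-3\right) = - \frac{1}{403} \approx -0.0024814$)
$\frac{a{\left(-88,42 \right)}}{E} = - \frac{13}{- \frac{1}{403}} = \left(-13\right) \left(-403\right) = 5239$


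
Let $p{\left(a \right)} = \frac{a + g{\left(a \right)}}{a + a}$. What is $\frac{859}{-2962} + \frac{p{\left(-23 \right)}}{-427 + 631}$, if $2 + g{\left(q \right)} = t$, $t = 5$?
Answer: $- \frac{500101}{1737213} \approx -0.28788$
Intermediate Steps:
$g{\left(q \right)} = 3$ ($g{\left(q \right)} = -2 + 5 = 3$)
$p{\left(a \right)} = \frac{3 + a}{2 a}$ ($p{\left(a \right)} = \frac{a + 3}{a + a} = \frac{3 + a}{2 a}$)
$\frac{859}{-2962} + \frac{p{\left(-23 \right)}}{-427 + 631} = \frac{859}{-2962} + \frac{\frac{1}{2} \frac{1}{-23} \left(3 - 23\right)}{-427 + 631} = 859 \left(- \frac{1}{2962}\right) + \frac{\frac{1}{2} \left(- \frac{1}{23}\right) \left(-20\right)}{204} = - \frac{859}{2962} + \frac{10}{23} \cdot \frac{1}{204} = - \frac{859}{2962} + \frac{5}{2346} = - \frac{500101}{1737213}$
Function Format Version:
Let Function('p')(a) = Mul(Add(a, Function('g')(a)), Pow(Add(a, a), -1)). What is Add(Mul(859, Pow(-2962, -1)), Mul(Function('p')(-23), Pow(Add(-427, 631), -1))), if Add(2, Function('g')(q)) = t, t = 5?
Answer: Rational(-500101, 1737213) ≈ -0.28788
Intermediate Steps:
Function('g')(q) = 3 (Function('g')(q) = Add(-2, 5) = 3)
Function('p')(a) = Mul(Rational(1, 2), Pow(a, -1), Add(3, a)) (Function('p')(a) = Mul(Add(a, 3), Pow(Add(a, a), -1)) = Mul(Add(3, a), Pow(Mul(2, a), -1)) = Mul(Add(3, a), Mul(Rational(1, 2), Pow(a, -1))) = Mul(Rational(1, 2), Pow(a, -1), Add(3, a)))
Add(Mul(859, Pow(-2962, -1)), Mul(Function('p')(-23), Pow(Add(-427, 631), -1))) = Add(Mul(859, Pow(-2962, -1)), Mul(Mul(Rational(1, 2), Pow(-23, -1), Add(3, -23)), Pow(Add(-427, 631), -1))) = Add(Mul(859, Rational(-1, 2962)), Mul(Mul(Rational(1, 2), Rational(-1, 23), -20), Pow(204, -1))) = Add(Rational(-859, 2962), Mul(Rational(10, 23), Rational(1, 204))) = Add(Rational(-859, 2962), Rational(5, 2346)) = Rational(-500101, 1737213)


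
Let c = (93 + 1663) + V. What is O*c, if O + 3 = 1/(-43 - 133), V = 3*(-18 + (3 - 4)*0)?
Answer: -450179/88 ≈ -5115.7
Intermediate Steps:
V = -54 (V = 3*(-18 - 1*0) = 3*(-18 + 0) = 3*(-18) = -54)
O = -529/176 (O = -3 + 1/(-43 - 133) = -3 + 1/(-176) = -3 - 1/176 = -529/176 ≈ -3.0057)
c = 1702 (c = (93 + 1663) - 54 = 1756 - 54 = 1702)
O*c = -529/176*1702 = -450179/88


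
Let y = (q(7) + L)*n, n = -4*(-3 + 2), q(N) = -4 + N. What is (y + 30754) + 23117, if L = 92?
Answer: 54251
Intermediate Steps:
n = 4 (n = -4*(-1) = 4)
y = 380 (y = ((-4 + 7) + 92)*4 = (3 + 92)*4 = 95*4 = 380)
(y + 30754) + 23117 = (380 + 30754) + 23117 = 31134 + 23117 = 54251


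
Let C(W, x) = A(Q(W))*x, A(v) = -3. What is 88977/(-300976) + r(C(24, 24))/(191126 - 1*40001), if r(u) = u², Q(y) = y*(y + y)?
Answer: -304779219/1166282000 ≈ -0.26133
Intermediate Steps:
Q(y) = 2*y² (Q(y) = y*(2*y) = 2*y²)
C(W, x) = -3*x
88977/(-300976) + r(C(24, 24))/(191126 - 1*40001) = 88977/(-300976) + (-3*24)²/(191126 - 1*40001) = 88977*(-1/300976) + (-72)²/(191126 - 40001) = -88977/300976 + 5184/151125 = -88977/300976 + 5184*(1/151125) = -88977/300976 + 1728/50375 = -304779219/1166282000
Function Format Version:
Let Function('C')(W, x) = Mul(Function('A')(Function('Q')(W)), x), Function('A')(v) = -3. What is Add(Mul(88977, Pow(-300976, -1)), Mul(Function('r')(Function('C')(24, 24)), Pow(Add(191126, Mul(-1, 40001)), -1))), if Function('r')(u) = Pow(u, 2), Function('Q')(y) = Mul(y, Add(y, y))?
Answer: Rational(-304779219, 1166282000) ≈ -0.26133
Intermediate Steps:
Function('Q')(y) = Mul(2, Pow(y, 2)) (Function('Q')(y) = Mul(y, Mul(2, y)) = Mul(2, Pow(y, 2)))
Function('C')(W, x) = Mul(-3, x)
Add(Mul(88977, Pow(-300976, -1)), Mul(Function('r')(Function('C')(24, 24)), Pow(Add(191126, Mul(-1, 40001)), -1))) = Add(Mul(88977, Pow(-300976, -1)), Mul(Pow(Mul(-3, 24), 2), Pow(Add(191126, Mul(-1, 40001)), -1))) = Add(Mul(88977, Rational(-1, 300976)), Mul(Pow(-72, 2), Pow(Add(191126, -40001), -1))) = Add(Rational(-88977, 300976), Mul(5184, Pow(151125, -1))) = Add(Rational(-88977, 300976), Mul(5184, Rational(1, 151125))) = Add(Rational(-88977, 300976), Rational(1728, 50375)) = Rational(-304779219, 1166282000)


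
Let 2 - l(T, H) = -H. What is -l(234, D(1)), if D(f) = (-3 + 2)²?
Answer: -3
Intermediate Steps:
D(f) = 1 (D(f) = (-1)² = 1)
l(T, H) = 2 + H (l(T, H) = 2 - (-1)*H = 2 + H)
-l(234, D(1)) = -(2 + 1) = -1*3 = -3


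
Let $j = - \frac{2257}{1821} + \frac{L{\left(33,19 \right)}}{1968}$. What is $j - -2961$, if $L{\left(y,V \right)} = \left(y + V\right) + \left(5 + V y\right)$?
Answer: $\frac{884018533}{298644} \approx 2960.1$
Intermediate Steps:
$L{\left(y,V \right)} = 5 + V + y + V y$ ($L{\left(y,V \right)} = \left(V + y\right) + \left(5 + V y\right) = 5 + V + y + V y$)
$j = - \frac{266351}{298644}$ ($j = - \frac{2257}{1821} + \frac{5 + 19 + 33 + 19 \cdot 33}{1968} = \left(-2257\right) \frac{1}{1821} + \left(5 + 19 + 33 + 627\right) \frac{1}{1968} = - \frac{2257}{1821} + 684 \cdot \frac{1}{1968} = - \frac{2257}{1821} + \frac{57}{164} = - \frac{266351}{298644} \approx -0.89187$)
$j - -2961 = - \frac{266351}{298644} - -2961 = - \frac{266351}{298644} + 2961 = \frac{884018533}{298644}$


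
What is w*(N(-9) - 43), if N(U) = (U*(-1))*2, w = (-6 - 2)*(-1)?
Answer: -200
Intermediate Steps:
w = 8 (w = -8*(-1) = 8)
N(U) = -2*U (N(U) = -U*2 = -2*U)
w*(N(-9) - 43) = 8*(-2*(-9) - 43) = 8*(18 - 43) = 8*(-25) = -200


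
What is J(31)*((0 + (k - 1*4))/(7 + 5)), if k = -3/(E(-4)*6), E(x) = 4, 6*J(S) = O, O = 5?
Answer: -55/192 ≈ -0.28646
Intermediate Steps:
J(S) = 5/6 (J(S) = (1/6)*5 = 5/6)
k = -1/8 (k = -3/(4*6) = -3/24 = -1*1/8 = -1/8 ≈ -0.12500)
J(31)*((0 + (k - 1*4))/(7 + 5)) = 5*((0 + (-1/8 - 1*4))/(7 + 5))/6 = 5*((0 + (-1/8 - 4))/12)/6 = 5*((0 - 33/8)*(1/12))/6 = 5*(-33/8*1/12)/6 = (5/6)*(-11/32) = -55/192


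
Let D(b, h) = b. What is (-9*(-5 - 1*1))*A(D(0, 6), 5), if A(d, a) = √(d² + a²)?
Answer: 270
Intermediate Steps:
A(d, a) = √(a² + d²)
(-9*(-5 - 1*1))*A(D(0, 6), 5) = (-9*(-5 - 1*1))*√(5² + 0²) = (-9*(-5 - 1))*√(25 + 0) = (-9*(-6))*√25 = 54*5 = 270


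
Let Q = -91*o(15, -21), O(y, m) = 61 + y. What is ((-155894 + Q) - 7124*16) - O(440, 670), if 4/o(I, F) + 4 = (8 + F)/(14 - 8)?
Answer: -10001839/37 ≈ -2.7032e+5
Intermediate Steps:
o(I, F) = 4/(-8/3 + F/6) (o(I, F) = 4/(-4 + (8 + F)/(14 - 8)) = 4/(-4 + (8 + F)/6) = 4/(-4 + (8 + F)*(1/6)) = 4/(-4 + (4/3 + F/6)) = 4/(-8/3 + F/6))
Q = 2184/37 (Q = -2184/(-16 - 21) = -2184/(-37) = -2184*(-1)/37 = -91*(-24/37) = 2184/37 ≈ 59.027)
((-155894 + Q) - 7124*16) - O(440, 670) = ((-155894 + 2184/37) - 7124*16) - (61 + 440) = (-5765894/37 - 113984) - 1*501 = -9983302/37 - 501 = -10001839/37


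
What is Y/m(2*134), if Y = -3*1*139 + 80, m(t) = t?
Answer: -337/268 ≈ -1.2575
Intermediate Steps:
Y = -337 (Y = -3*139 + 80 = -417 + 80 = -337)
Y/m(2*134) = -337/(2*134) = -337/268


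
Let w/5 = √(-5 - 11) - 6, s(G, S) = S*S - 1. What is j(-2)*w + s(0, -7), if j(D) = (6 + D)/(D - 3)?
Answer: 72 - 16*I ≈ 72.0 - 16.0*I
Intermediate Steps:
j(D) = (6 + D)/(-3 + D)
s(G, S) = -1 + S² (s(G, S) = S² - 1 = -1 + S²)
w = -30 + 20*I (w = 5*(√(-5 - 11) - 6) = 5*(√(-16) - 6) = 5*(4*I - 6) = 5*(-6 + 4*I) = -30 + 20*I ≈ -30.0 + 20.0*I)
j(-2)*w + s(0, -7) = ((6 - 2)/(-3 - 2))*(-30 + 20*I) + (-1 + (-7)²) = (4/(-5))*(-30 + 20*I) + (-1 + 49) = (-⅕*4)*(-30 + 20*I) + 48 = -4*(-30 + 20*I)/5 + 48 = (24 - 16*I) + 48 = 72 - 16*I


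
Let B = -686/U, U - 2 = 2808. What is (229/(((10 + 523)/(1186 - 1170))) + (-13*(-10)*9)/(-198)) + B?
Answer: 5939886/8237515 ≈ 0.72108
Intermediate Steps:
U = 2810 (U = 2 + 2808 = 2810)
B = -343/1405 (B = -686/2810 = -686*1/2810 = -343/1405 ≈ -0.24413)
(229/(((10 + 523)/(1186 - 1170))) + (-13*(-10)*9)/(-198)) + B = (229/(((10 + 523)/(1186 - 1170))) + (-13*(-10)*9)/(-198)) - 343/1405 = (229/((533/16)) + (130*9)*(-1/198)) - 343/1405 = (229/((533*(1/16))) + 1170*(-1/198)) - 343/1405 = (229/(533/16) - 65/11) - 343/1405 = (229*(16/533) - 65/11) - 343/1405 = (3664/533 - 65/11) - 343/1405 = 5659/5863 - 343/1405 = 5939886/8237515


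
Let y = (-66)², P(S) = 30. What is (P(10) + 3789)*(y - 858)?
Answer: 13358862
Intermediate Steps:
y = 4356
(P(10) + 3789)*(y - 858) = (30 + 3789)*(4356 - 858) = 3819*3498 = 13358862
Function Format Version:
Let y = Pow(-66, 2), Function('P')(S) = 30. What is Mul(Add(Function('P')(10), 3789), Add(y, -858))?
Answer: 13358862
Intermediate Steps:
y = 4356
Mul(Add(Function('P')(10), 3789), Add(y, -858)) = Mul(Add(30, 3789), Add(4356, -858)) = Mul(3819, 3498) = 13358862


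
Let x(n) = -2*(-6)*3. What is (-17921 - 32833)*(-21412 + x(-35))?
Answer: 1084917504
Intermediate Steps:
x(n) = 36 (x(n) = 12*3 = 36)
(-17921 - 32833)*(-21412 + x(-35)) = (-17921 - 32833)*(-21412 + 36) = -50754*(-21376) = 1084917504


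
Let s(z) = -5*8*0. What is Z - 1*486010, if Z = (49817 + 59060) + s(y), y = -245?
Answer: -377133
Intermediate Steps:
s(z) = 0 (s(z) = -40*0 = 0)
Z = 108877 (Z = (49817 + 59060) + 0 = 108877 + 0 = 108877)
Z - 1*486010 = 108877 - 1*486010 = 108877 - 486010 = -377133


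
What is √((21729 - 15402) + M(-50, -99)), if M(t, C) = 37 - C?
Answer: √6463 ≈ 80.393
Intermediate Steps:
√((21729 - 15402) + M(-50, -99)) = √((21729 - 15402) + (37 - 1*(-99))) = √(6327 + (37 + 99)) = √(6327 + 136) = √6463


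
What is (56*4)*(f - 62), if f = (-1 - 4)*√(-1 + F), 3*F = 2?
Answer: -13888 - 1120*I*√3/3 ≈ -13888.0 - 646.63*I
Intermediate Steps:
F = ⅔ (F = (⅓)*2 = ⅔ ≈ 0.66667)
f = -5*I*√3/3 (f = (-1 - 4)*√(-1 + ⅔) = -5*I*√3/3 ≈ -2.8868*I)
(56*4)*(f - 62) = (56*4)*(-5*I*√3/3 - 62) = 224*(-62 - 5*I*√3/3) = -13888 - 1120*I*√3/3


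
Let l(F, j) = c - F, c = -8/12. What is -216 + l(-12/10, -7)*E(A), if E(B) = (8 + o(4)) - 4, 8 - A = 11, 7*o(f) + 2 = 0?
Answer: -22472/105 ≈ -214.02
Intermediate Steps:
c = -2/3 (c = -8*1/12 = -2/3 ≈ -0.66667)
o(f) = -2/7 (o(f) = -2/7 + (1/7)*0 = -2/7 + 0 = -2/7)
l(F, j) = -2/3 - F
A = -3 (A = 8 - 1*11 = 8 - 11 = -3)
E(B) = 26/7 (E(B) = (8 - 2/7) - 4 = 54/7 - 4 = 26/7)
-216 + l(-12/10, -7)*E(A) = -216 + (-2/3 - (-12)/10)*(26/7) = -216 + (-2/3 - 1*(-6/5))*(26/7) = -216 + (-2/3 + 6/5)*(26/7) = -216 + (8/15)*(26/7) = -216 + 208/105 = -22472/105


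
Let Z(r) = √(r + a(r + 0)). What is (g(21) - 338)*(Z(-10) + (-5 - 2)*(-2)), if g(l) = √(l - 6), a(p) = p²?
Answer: -(14 + 3*√10)*(338 - √15) ≈ -7847.6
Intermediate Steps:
Z(r) = √(r + r²) (Z(r) = √(r + (r + 0)²) = √(r + r²))
g(l) = √(-6 + l)
(g(21) - 338)*(Z(-10) + (-5 - 2)*(-2)) = (√(-6 + 21) - 338)*(√(-10*(1 - 10)) + (-5 - 2)*(-2)) = (√15 - 338)*(√(-10*(-9)) - 7*(-2)) = (-338 + √15)*(√90 + 14) = (-338 + √15)*(3*√10 + 14) = (-338 + √15)*(14 + 3*√10)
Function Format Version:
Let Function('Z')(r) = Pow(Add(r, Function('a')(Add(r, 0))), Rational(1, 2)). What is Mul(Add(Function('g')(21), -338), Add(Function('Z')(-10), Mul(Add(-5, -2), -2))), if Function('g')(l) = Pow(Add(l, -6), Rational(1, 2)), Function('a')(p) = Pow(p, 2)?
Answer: Mul(-1, Add(14, Mul(3, Pow(10, Rational(1, 2)))), Add(338, Mul(-1, Pow(15, Rational(1, 2))))) ≈ -7847.6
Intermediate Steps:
Function('Z')(r) = Pow(Add(r, Pow(r, 2)), Rational(1, 2)) (Function('Z')(r) = Pow(Add(r, Pow(Add(r, 0), 2)), Rational(1, 2)) = Pow(Add(r, Pow(r, 2)), Rational(1, 2)))
Function('g')(l) = Pow(Add(-6, l), Rational(1, 2))
Mul(Add(Function('g')(21), -338), Add(Function('Z')(-10), Mul(Add(-5, -2), -2))) = Mul(Add(Pow(Add(-6, 21), Rational(1, 2)), -338), Add(Pow(Mul(-10, Add(1, -10)), Rational(1, 2)), Mul(Add(-5, -2), -2))) = Mul(Add(Pow(15, Rational(1, 2)), -338), Add(Pow(Mul(-10, -9), Rational(1, 2)), Mul(-7, -2))) = Mul(Add(-338, Pow(15, Rational(1, 2))), Add(Pow(90, Rational(1, 2)), 14)) = Mul(Add(-338, Pow(15, Rational(1, 2))), Add(Mul(3, Pow(10, Rational(1, 2))), 14)) = Mul(Add(-338, Pow(15, Rational(1, 2))), Add(14, Mul(3, Pow(10, Rational(1, 2)))))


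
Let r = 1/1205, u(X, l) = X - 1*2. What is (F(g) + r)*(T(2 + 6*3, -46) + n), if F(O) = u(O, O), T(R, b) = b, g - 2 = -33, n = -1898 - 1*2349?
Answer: 170706852/1205 ≈ 1.4167e+5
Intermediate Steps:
n = -4247 (n = -1898 - 2349 = -4247)
g = -31 (g = 2 - 33 = -31)
u(X, l) = -2 + X (u(X, l) = X - 2 = -2 + X)
F(O) = -2 + O
r = 1/1205 ≈ 0.00082988
(F(g) + r)*(T(2 + 6*3, -46) + n) = ((-2 - 31) + 1/1205)*(-46 - 4247) = (-33 + 1/1205)*(-4293) = -39764/1205*(-4293) = 170706852/1205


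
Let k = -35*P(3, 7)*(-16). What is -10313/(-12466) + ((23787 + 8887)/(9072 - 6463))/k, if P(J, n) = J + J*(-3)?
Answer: 22499729759/27319986960 ≈ 0.82356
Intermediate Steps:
P(J, n) = -2*J (P(J, n) = J - 3*J = -2*J)
k = -3360 (k = -(-70)*3*(-16) = -35*(-6)*(-16) = 210*(-16) = -3360)
-10313/(-12466) + ((23787 + 8887)/(9072 - 6463))/k = -10313/(-12466) + ((23787 + 8887)/(9072 - 6463))/(-3360) = -10313*(-1/12466) + (32674/2609)*(-1/3360) = 10313/12466 + (32674*(1/2609))*(-1/3360) = 10313/12466 + (32674/2609)*(-1/3360) = 10313/12466 - 16337/4383120 = 22499729759/27319986960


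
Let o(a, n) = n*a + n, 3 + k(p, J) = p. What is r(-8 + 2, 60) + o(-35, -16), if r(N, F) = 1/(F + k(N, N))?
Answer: 27745/51 ≈ 544.02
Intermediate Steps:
k(p, J) = -3 + p
r(N, F) = 1/(-3 + F + N) (r(N, F) = 1/(F + (-3 + N)) = 1/(-3 + F + N))
o(a, n) = n + a*n (o(a, n) = a*n + n = n + a*n)
r(-8 + 2, 60) + o(-35, -16) = 1/(-3 + 60 + (-8 + 2)) - 16*(1 - 35) = 1/(-3 + 60 - 6) - 16*(-34) = 1/51 + 544 = 27745/51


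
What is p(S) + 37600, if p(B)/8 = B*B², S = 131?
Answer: 18022328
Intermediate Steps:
p(B) = 8*B³ (p(B) = 8*(B*B²) = 8*B³)
p(S) + 37600 = 8*131³ + 37600 = 8*2248091 + 37600 = 17984728 + 37600 = 18022328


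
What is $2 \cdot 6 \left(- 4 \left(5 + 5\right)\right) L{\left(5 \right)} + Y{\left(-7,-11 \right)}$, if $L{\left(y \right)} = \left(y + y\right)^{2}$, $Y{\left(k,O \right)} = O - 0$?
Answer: $-48011$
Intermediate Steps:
$Y{\left(k,O \right)} = O$ ($Y{\left(k,O \right)} = O + 0 = O$)
$L{\left(y \right)} = 4 y^{2}$ ($L{\left(y \right)} = \left(2 y\right)^{2} = 4 y^{2}$)
$2 \cdot 6 \left(- 4 \left(5 + 5\right)\right) L{\left(5 \right)} + Y{\left(-7,-11 \right)} = 2 \cdot 6 \left(- 4 \left(5 + 5\right)\right) 4 \cdot 5^{2} - 11 = 12 \left(\left(-4\right) 10\right) 4 \cdot 25 - 11 = 12 \left(-40\right) 100 - 11 = \left(-480\right) 100 - 11 = -48000 - 11 = -48011$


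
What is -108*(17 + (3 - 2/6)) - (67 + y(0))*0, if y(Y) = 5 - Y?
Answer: -2124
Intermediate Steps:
-108*(17 + (3 - 2/6)) - (67 + y(0))*0 = -108*(17 + (3 - 2/6)) - (67 + (5 - 1*0))*0 = -108*(17 + (3 + (⅙)*(-2))) - (67 + (5 + 0))*0 = -108*(17 + (3 - ⅓)) - (67 + 5)*0 = -108*(17 + 8/3) - 72*0 = -108*59/3 - 1*0 = -2124 + 0 = -2124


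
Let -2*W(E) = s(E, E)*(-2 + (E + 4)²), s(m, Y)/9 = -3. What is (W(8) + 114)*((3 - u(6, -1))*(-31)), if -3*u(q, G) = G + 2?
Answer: -209870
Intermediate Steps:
s(m, Y) = -27 (s(m, Y) = 9*(-3) = -27)
u(q, G) = -⅔ - G/3 (u(q, G) = -(G + 2)/3 = -(2 + G)/3 = -⅔ - G/3)
W(E) = -27 + 27*(4 + E)²/2 (W(E) = -(-27)*(-2 + (E + 4)²)/2 = -(-27)*(-2 + (4 + E)²)/2 = -(54 - 27*(4 + E)²)/2 = -27 + 27*(4 + E)²/2)
(W(8) + 114)*((3 - u(6, -1))*(-31)) = ((-27 + 27*(4 + 8)²/2) + 114)*((3 - (-⅔ - ⅓*(-1)))*(-31)) = ((-27 + (27/2)*12²) + 114)*((3 - (-⅔ + ⅓))*(-31)) = ((-27 + (27/2)*144) + 114)*((3 - 1*(-⅓))*(-31)) = ((-27 + 1944) + 114)*((3 + ⅓)*(-31)) = (1917 + 114)*((10/3)*(-31)) = 2031*(-310/3) = -209870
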